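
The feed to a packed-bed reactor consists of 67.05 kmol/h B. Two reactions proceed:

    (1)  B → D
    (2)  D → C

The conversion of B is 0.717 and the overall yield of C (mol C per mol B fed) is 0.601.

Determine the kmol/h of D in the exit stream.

Conversion of B: B consumed = 1ξ₁ = 0.717 × 67.05 → ξ₁ = 48.07 kmol/h.
Yield of C: 1ξ₂ / 67.05 = 0.601 → ξ₂ = 40.3 kmol/h.
Outlet amounts (n = n₀ + Σ ν·ξ):
  B: 67.05 − 1(48.07) = 18.98
  D: 0 + 1(48.07) − 1(40.3) = 7.778
  C: 0 + 1(40.3) = 40.3

7.78 kmol/h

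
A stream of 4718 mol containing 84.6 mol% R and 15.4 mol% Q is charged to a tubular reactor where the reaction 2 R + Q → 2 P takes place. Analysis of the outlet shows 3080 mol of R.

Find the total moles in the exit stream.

For R: n = n₀ − 2ξ → 3080 = 3991 − 2ξ, giving ξ = 455.7 mol.
Outlet amounts (n = n₀ + ν ξ):
  R: 3991 − 2(455.7) = 3080
  Q: 726.6 − 1(455.7) = 270.9
  P: 0 + 2(455.7) = 911.4
Total out = 3080 + 270.9 + 911.4 = 4262 mol.

4260 mol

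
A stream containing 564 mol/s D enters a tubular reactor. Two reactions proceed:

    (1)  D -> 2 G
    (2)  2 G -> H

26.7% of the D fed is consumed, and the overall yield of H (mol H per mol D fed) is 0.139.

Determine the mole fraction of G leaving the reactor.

0.227

Conversion of D: D consumed = 1ξ₁ = 0.267 × 564 → ξ₁ = 150.6 mol/s.
Yield of H: 1ξ₂ / 564 = 0.139 → ξ₂ = 78.4 mol/s.
Outlet amounts (n = n₀ + Σ ν·ξ):
  D: 564 − 1(150.6) = 413.4
  G: 0 + 2(150.6) − 2(78.4) = 144.4
  H: 0 + 1(78.4) = 78.4
Total out = 636.2 mol/s; y_G = 144.4 / 636.2 = 0.227.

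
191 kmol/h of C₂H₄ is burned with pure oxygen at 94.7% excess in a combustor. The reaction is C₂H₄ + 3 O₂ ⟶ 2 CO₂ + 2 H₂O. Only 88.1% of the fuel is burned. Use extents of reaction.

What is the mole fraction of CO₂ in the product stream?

Stoichiometric O₂ = 3 × 191 = 573 kmol/h; O₂ fed = 573 × 1.947 = 1116 kmol/h.
Fuel reacted = 0.881 × 191 → ξ = 168.3 kmol/h.
Outlet (n = n₀ + ν ξ):
  C₂H₄: 191 − 1(168.3) = 22.73
  O₂: 1116 − 3(168.3) = 610.8
  CO₂: 0 + 2(168.3) = 336.5
  H₂O: 0 + 2(168.3) = 336.5
Total out = 1307 kmol/h; y_CO₂ = 336.5 / 1307 = 0.2576.

0.258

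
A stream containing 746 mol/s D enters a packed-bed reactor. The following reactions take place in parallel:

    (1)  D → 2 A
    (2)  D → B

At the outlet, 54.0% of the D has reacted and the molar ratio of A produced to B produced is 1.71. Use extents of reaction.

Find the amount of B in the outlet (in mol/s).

217 mol/s

Conversion of D: D consumed = 0.54 × 746 = 402.8 mol/s = 1ξ₁ + 1ξ₂.
Selectivity: 2ξ₁ / (1ξ₂) = 1.71 → ξ₁ = 0.855 ξ₂.
Substitute: (1·0.855 + 1) ξ₂ = 402.8 → ξ₂ = 217.2 mol/s, ξ₁ = 185.7 mol/s.
Outlet amounts (n = n₀ + Σ ν·ξ):
  D: 746 − 1(185.7) − 1(217.2) = 343.2
  A: 0 + 2(185.7) = 371.4
  B: 0 + 1(217.2) = 217.2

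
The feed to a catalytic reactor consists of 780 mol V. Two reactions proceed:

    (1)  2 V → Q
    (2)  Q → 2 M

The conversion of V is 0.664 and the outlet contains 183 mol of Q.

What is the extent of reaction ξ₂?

Conversion of V: V consumed = 2ξ₁ = 0.664 × 780 → ξ₁ = 259 mol.
Q balance: n_Q = 0 + 1ξ₁ − 1ξ₂ = 183 → ξ₂ = (1·259 − 183)/1 = 75.96 mol.
Outlet amounts (n = n₀ + Σ ν·ξ):
  V: 780 − 2(259) = 262.1
  Q: 0 + 1(259) − 1(75.96) = 183
  M: 0 + 2(75.96) = 151.9

ξ₂ = 76 mol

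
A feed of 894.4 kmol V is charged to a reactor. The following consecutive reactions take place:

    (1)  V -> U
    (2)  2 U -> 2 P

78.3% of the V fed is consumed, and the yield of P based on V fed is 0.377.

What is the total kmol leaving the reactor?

Conversion of V: V consumed = 1ξ₁ = 0.783 × 894.4 → ξ₁ = 700.3 kmol.
Yield of P: 2ξ₂ / 894.4 = 0.377 → ξ₂ = 168.6 kmol.
Outlet amounts (n = n₀ + Σ ν·ξ):
  V: 894.4 − 1(700.3) = 194.1
  U: 0 + 1(700.3) − 2(168.6) = 363.1
  P: 0 + 2(168.6) = 337.2
Total out = 194.1 + 363.1 + 337.2 = 894.4 kmol.

894 kmol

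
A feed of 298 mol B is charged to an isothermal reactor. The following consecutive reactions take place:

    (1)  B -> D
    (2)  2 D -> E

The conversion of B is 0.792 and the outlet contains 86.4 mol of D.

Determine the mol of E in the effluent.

74.8 mol

Conversion of B: B consumed = 1ξ₁ = 0.792 × 298 → ξ₁ = 236 mol.
D balance: n_D = 0 + 1ξ₁ − 2ξ₂ = 86.4 → ξ₂ = (1·236 − 86.4)/2 = 74.81 mol.
Outlet amounts (n = n₀ + Σ ν·ξ):
  B: 298 − 1(236) = 61.98
  D: 0 + 1(236) − 2(74.81) = 86.4
  E: 0 + 1(74.81) = 74.81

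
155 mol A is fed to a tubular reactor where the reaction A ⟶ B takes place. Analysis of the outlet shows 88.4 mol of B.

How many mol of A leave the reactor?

66.6 mol

For B: n = n₀ + 1ξ → 88.4 = 0 + 1ξ, giving ξ = 88.4 mol.
Outlet amounts (n = n₀ + ν ξ):
  A: 155 − 1(88.4) = 66.6
  B: 0 + 1(88.4) = 88.4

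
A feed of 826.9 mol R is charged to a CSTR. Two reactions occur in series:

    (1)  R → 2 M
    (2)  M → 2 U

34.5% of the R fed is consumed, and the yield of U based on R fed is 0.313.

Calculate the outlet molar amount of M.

Conversion of R: R consumed = 1ξ₁ = 0.345 × 826.9 → ξ₁ = 285.3 mol.
Yield of U: 2ξ₂ / 826.9 = 0.313 → ξ₂ = 129.4 mol.
Outlet amounts (n = n₀ + Σ ν·ξ):
  R: 826.9 − 1(285.3) = 541.6
  M: 0 + 2(285.3) − 1(129.4) = 441.2
  U: 0 + 2(129.4) = 258.8

441 mol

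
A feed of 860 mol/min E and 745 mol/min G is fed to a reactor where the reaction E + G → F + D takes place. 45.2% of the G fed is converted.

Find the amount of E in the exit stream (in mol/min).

523 mol/min

G reacted = 0.452 × 745 = 336.7 mol/min; ν_G = −1, so ξ = 336.7/1 = 336.7 mol/min.
Outlet amounts (n = n₀ + ν ξ):
  E: 860 − 1(336.7) = 523.3
  G: 745 − 1(336.7) = 408.3
  F: 0 + 1(336.7) = 336.7
  D: 0 + 1(336.7) = 336.7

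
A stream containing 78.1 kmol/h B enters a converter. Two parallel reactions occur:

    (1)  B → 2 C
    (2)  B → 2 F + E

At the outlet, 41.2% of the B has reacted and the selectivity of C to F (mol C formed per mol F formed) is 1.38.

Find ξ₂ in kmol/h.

ξ₂ = 13.5 kmol/h

Conversion of B: B consumed = 0.412 × 78.1 = 32.18 kmol/h = 1ξ₁ + 1ξ₂.
Selectivity: 2ξ₁ / (2ξ₂) = 1.38 → ξ₁ = 1.38 ξ₂.
Substitute: (1·1.38 + 1) ξ₂ = 32.18 → ξ₂ = 13.52 kmol/h, ξ₁ = 18.66 kmol/h.
Outlet amounts (n = n₀ + Σ ν·ξ):
  B: 78.1 − 1(18.66) − 1(13.52) = 45.92
  C: 0 + 2(18.66) = 37.31
  F: 0 + 2(13.52) = 27.04
  E: 0 + 1(13.52) = 13.52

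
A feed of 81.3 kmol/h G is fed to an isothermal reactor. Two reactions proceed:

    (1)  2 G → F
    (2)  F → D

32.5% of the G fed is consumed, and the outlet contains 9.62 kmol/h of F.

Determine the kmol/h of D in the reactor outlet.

3.59 kmol/h

Conversion of G: G consumed = 2ξ₁ = 0.325 × 81.3 → ξ₁ = 13.21 kmol/h.
F balance: n_F = 0 + 1ξ₁ − 1ξ₂ = 9.62 → ξ₂ = (1·13.21 − 9.62)/1 = 3.591 kmol/h.
Outlet amounts (n = n₀ + Σ ν·ξ):
  G: 81.3 − 2(13.21) = 54.88
  F: 0 + 1(13.21) − 1(3.591) = 9.62
  D: 0 + 1(3.591) = 3.591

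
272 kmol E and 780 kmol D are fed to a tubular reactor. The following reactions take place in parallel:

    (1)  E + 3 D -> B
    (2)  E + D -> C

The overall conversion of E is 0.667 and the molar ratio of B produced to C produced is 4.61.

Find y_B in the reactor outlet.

0.26

Conversion of E: E consumed = 0.667 × 272 = 181.4 kmol = 1ξ₁ + 1ξ₂.
Selectivity: 1ξ₁ / (1ξ₂) = 4.61 → ξ₁ = 4.61 ξ₂.
Substitute: (1·4.61 + 1) ξ₂ = 181.4 → ξ₂ = 32.34 kmol, ξ₁ = 149.1 kmol.
Outlet amounts (n = n₀ + Σ ν·ξ):
  E: 272 − 1(149.1) − 1(32.34) = 90.58
  D: 780 − 3(149.1) − 1(32.34) = 300.4
  B: 0 + 1(149.1) = 149.1
  C: 0 + 1(32.34) = 32.34
Total out = 572.4 kmol; y_B = 149.1 / 572.4 = 0.2605.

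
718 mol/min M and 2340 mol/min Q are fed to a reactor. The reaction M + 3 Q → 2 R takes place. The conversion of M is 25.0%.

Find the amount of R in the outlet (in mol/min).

359 mol/min

M reacted = 0.25 × 718 = 179.5 mol/min; ν_M = −1, so ξ = 179.5/1 = 179.5 mol/min.
Outlet amounts (n = n₀ + ν ξ):
  M: 718 − 1(179.5) = 538.5
  Q: 2340 − 3(179.5) = 1802
  R: 0 + 2(179.5) = 359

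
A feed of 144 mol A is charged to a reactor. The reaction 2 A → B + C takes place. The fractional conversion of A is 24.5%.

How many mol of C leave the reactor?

A reacted = 0.245 × 144 = 35.28 mol; ν_A = −2, so ξ = 35.28/2 = 17.64 mol.
Outlet amounts (n = n₀ + ν ξ):
  A: 144 − 2(17.64) = 108.7
  B: 0 + 1(17.64) = 17.64
  C: 0 + 1(17.64) = 17.64

17.6 mol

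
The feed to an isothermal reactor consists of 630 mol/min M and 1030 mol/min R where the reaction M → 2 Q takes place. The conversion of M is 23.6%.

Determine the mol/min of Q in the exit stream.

297 mol/min

M reacted = 0.236 × 630 = 148.7 mol/min; ν_M = −1, so ξ = 148.7/1 = 148.7 mol/min.
Outlet amounts (n = n₀ + ν ξ):
  M: 630 − 1(148.7) = 481.3
  Q: 0 + 2(148.7) = 297.4
  R: 1030 (inert)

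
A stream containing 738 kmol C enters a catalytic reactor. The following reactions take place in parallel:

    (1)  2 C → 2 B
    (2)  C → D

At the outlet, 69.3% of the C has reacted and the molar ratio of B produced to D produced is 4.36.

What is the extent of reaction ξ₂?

Conversion of C: C consumed = 0.693 × 738 = 511.4 kmol = 2ξ₁ + 1ξ₂.
Selectivity: 2ξ₁ / (1ξ₂) = 4.36 → ξ₁ = 2.18 ξ₂.
Substitute: (2·2.18 + 1) ξ₂ = 511.4 → ξ₂ = 95.42 kmol, ξ₁ = 208 kmol.
Outlet amounts (n = n₀ + Σ ν·ξ):
  C: 738 − 2(208) − 1(95.42) = 226.6
  B: 0 + 2(208) = 416
  D: 0 + 1(95.42) = 95.42

ξ₂ = 95.4 kmol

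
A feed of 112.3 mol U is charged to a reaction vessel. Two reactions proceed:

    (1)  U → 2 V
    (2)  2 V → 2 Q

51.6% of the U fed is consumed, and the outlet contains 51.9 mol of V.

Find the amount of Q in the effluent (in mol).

64 mol

Conversion of U: U consumed = 1ξ₁ = 0.516 × 112.3 → ξ₁ = 57.95 mol.
V balance: n_V = 0 + 2ξ₁ − 2ξ₂ = 51.9 → ξ₂ = (2·57.95 − 51.9)/2 = 32 mol.
Outlet amounts (n = n₀ + Σ ν·ξ):
  U: 112.3 − 1(57.95) = 54.35
  V: 0 + 2(57.95) − 2(32) = 51.9
  Q: 0 + 2(32) = 63.99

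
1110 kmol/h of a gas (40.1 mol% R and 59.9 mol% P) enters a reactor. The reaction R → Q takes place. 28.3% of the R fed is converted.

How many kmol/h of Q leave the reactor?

R reacted = 0.283 × 445.1 = 126 kmol/h; ν_R = −1, so ξ = 126/1 = 126 kmol/h.
Outlet amounts (n = n₀ + ν ξ):
  R: 445.1 − 1(126) = 319.1
  Q: 0 + 1(126) = 126
  P: 664.9 (inert)

126 kmol/h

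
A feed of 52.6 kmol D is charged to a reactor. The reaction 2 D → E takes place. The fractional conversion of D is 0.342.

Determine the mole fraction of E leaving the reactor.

0.206

D reacted = 0.342 × 52.6 = 17.99 kmol; ν_D = −2, so ξ = 17.99/2 = 8.995 kmol.
Outlet amounts (n = n₀ + ν ξ):
  D: 52.6 − 2(8.995) = 34.61
  E: 0 + 1(8.995) = 8.995
Total out = 43.61 kmol; y_E = 8.995 / 43.61 = 0.2063.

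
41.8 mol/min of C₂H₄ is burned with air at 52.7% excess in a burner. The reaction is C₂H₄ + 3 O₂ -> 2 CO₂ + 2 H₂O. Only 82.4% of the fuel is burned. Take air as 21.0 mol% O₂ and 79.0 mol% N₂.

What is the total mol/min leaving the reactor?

954 mol/min

Stoichiometric O₂ = 3 × 41.8 = 125.4 mol/min; O₂ fed = 125.4 × 1.527 = 191.5 mol/min.
N₂ fed = 191.5 × 79/21 = 720.4 mol/min.
Fuel reacted = 0.824 × 41.8 → ξ = 34.44 mol/min.
Outlet (n = n₀ + ν ξ):
  C₂H₄: 41.8 − 1(34.44) = 7.357
  O₂: 191.5 − 3(34.44) = 88.16
  N₂: 720.4 (inert)
  CO₂: 0 + 2(34.44) = 68.89
  H₂O: 0 + 2(34.44) = 68.89
Total out = 7.357 + 88.16 + 720.4 + 68.89 + 68.89 = 953.6 mol/min.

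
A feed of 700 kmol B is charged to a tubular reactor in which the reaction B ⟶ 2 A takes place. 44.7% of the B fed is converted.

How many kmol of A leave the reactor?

B reacted = 0.447 × 700 = 312.9 kmol; ν_B = −1, so ξ = 312.9/1 = 312.9 kmol.
Outlet amounts (n = n₀ + ν ξ):
  B: 700 − 1(312.9) = 387.1
  A: 0 + 2(312.9) = 625.8

626 kmol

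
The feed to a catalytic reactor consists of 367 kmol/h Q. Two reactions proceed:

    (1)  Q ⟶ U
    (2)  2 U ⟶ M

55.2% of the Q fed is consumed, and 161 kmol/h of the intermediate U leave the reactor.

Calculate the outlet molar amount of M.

20.8 kmol/h

Conversion of Q: Q consumed = 1ξ₁ = 0.552 × 367 → ξ₁ = 202.6 kmol/h.
U balance: n_U = 0 + 1ξ₁ − 2ξ₂ = 161 → ξ₂ = (1·202.6 − 161)/2 = 20.79 kmol/h.
Outlet amounts (n = n₀ + Σ ν·ξ):
  Q: 367 − 1(202.6) = 164.4
  U: 0 + 1(202.6) − 2(20.79) = 161
  M: 0 + 1(20.79) = 20.79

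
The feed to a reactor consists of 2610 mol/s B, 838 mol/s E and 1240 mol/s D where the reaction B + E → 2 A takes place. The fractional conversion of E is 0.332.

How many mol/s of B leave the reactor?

E reacted = 0.332 × 838 = 278.2 mol/s; ν_E = −1, so ξ = 278.2/1 = 278.2 mol/s.
Outlet amounts (n = n₀ + ν ξ):
  B: 2610 − 1(278.2) = 2332
  E: 838 − 1(278.2) = 559.8
  A: 0 + 2(278.2) = 556.4
  D: 1240 (inert)

2330 mol/s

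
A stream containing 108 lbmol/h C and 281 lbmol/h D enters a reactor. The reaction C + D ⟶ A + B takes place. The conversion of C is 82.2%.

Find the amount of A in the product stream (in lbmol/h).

88.8 lbmol/h

C reacted = 0.822 × 108 = 88.78 lbmol/h; ν_C = −1, so ξ = 88.78/1 = 88.78 lbmol/h.
Outlet amounts (n = n₀ + ν ξ):
  C: 108 − 1(88.78) = 19.22
  D: 281 − 1(88.78) = 192.2
  A: 0 + 1(88.78) = 88.78
  B: 0 + 1(88.78) = 88.78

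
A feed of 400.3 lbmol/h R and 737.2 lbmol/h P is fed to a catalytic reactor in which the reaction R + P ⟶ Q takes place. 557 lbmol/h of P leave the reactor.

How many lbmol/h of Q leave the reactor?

For P: n = n₀ − 1ξ → 557 = 737.2 − 1ξ, giving ξ = 180.2 lbmol/h.
Outlet amounts (n = n₀ + ν ξ):
  R: 400.3 − 1(180.2) = 220.1
  P: 737.2 − 1(180.2) = 557
  Q: 0 + 1(180.2) = 180.2

180 lbmol/h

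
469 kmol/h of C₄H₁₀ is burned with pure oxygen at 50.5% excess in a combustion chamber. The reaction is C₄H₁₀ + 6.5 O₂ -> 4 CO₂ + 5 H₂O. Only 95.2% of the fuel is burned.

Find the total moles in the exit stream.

5730 kmol/h

Stoichiometric O₂ = 6.5 × 469 = 3048 kmol/h; O₂ fed = 3048 × 1.505 = 4588 kmol/h.
Fuel reacted = 0.952 × 469 → ξ = 446.5 kmol/h.
Outlet (n = n₀ + ν ξ):
  C₄H₁₀: 469 − 1(446.5) = 22.51
  O₂: 4588 − 6.5(446.5) = 1686
  CO₂: 0 + 4(446.5) = 1786
  H₂O: 0 + 5(446.5) = 2232
Total out = 22.51 + 1686 + 1786 + 2232 = 5727 kmol/h.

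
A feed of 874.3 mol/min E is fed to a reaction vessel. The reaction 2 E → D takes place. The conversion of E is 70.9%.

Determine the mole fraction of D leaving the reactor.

E reacted = 0.709 × 874.3 = 619.9 mol/min; ν_E = −2, so ξ = 619.9/2 = 309.9 mol/min.
Outlet amounts (n = n₀ + ν ξ):
  E: 874.3 − 2(309.9) = 254.4
  D: 0 + 1(309.9) = 309.9
Total out = 564.4 mol/min; y_D = 309.9 / 564.4 = 0.5492.

0.549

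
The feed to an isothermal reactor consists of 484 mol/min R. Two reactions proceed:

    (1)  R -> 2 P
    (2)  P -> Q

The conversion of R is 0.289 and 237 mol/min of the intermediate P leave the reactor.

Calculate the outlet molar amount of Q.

42.8 mol/min

Conversion of R: R consumed = 1ξ₁ = 0.289 × 484 → ξ₁ = 139.9 mol/min.
P balance: n_P = 0 + 2ξ₁ − 1ξ₂ = 237 → ξ₂ = (2·139.9 − 237)/1 = 42.75 mol/min.
Outlet amounts (n = n₀ + Σ ν·ξ):
  R: 484 − 1(139.9) = 344.1
  P: 0 + 2(139.9) − 1(42.75) = 237
  Q: 0 + 1(42.75) = 42.75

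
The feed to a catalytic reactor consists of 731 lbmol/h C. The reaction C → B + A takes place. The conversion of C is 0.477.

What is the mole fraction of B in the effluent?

0.323

C reacted = 0.477 × 731 = 348.7 lbmol/h; ν_C = −1, so ξ = 348.7/1 = 348.7 lbmol/h.
Outlet amounts (n = n₀ + ν ξ):
  C: 731 − 1(348.7) = 382.3
  B: 0 + 1(348.7) = 348.7
  A: 0 + 1(348.7) = 348.7
Total out = 1080 lbmol/h; y_B = 348.7 / 1080 = 0.323.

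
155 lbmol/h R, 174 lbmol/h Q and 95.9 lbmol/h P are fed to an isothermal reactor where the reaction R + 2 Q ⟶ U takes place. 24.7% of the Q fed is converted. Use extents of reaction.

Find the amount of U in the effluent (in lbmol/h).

Q reacted = 0.247 × 174 = 42.98 lbmol/h; ν_Q = −2, so ξ = 42.98/2 = 21.49 lbmol/h.
Outlet amounts (n = n₀ + ν ξ):
  R: 155 − 1(21.49) = 133.5
  Q: 174 − 2(21.49) = 131
  U: 0 + 1(21.49) = 21.49
  P: 95.9 (inert)

21.5 lbmol/h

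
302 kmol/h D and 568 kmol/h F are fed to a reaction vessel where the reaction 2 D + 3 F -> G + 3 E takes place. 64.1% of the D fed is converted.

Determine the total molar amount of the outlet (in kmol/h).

D reacted = 0.641 × 302 = 193.6 kmol/h; ν_D = −2, so ξ = 193.6/2 = 96.79 kmol/h.
Outlet amounts (n = n₀ + ν ξ):
  D: 302 − 2(96.79) = 108.4
  F: 568 − 3(96.79) = 277.6
  G: 0 + 1(96.79) = 96.79
  E: 0 + 3(96.79) = 290.4
Total out = 108.4 + 277.6 + 96.79 + 290.4 = 773.2 kmol/h.

773 kmol/h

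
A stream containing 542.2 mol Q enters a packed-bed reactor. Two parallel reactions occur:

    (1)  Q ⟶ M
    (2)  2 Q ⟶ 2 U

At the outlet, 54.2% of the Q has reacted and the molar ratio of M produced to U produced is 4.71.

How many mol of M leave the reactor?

Conversion of Q: Q consumed = 0.542 × 542.2 = 293.9 mol = 1ξ₁ + 2ξ₂.
Selectivity: 1ξ₁ / (2ξ₂) = 4.71 → ξ₁ = 9.42 ξ₂.
Substitute: (1·9.42 + 2) ξ₂ = 293.9 → ξ₂ = 25.73 mol, ξ₁ = 242.4 mol.
Outlet amounts (n = n₀ + Σ ν·ξ):
  Q: 542.2 − 1(242.4) − 2(25.73) = 248.3
  M: 0 + 1(242.4) = 242.4
  U: 0 + 2(25.73) = 51.47

242 mol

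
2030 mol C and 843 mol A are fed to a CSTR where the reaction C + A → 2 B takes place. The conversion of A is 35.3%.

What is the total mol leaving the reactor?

A reacted = 0.353 × 843 = 297.6 mol; ν_A = −1, so ξ = 297.6/1 = 297.6 mol.
Outlet amounts (n = n₀ + ν ξ):
  C: 2030 − 1(297.6) = 1732
  A: 843 − 1(297.6) = 545.4
  B: 0 + 2(297.6) = 595.2
Total out = 1732 + 545.4 + 595.2 = 2873 mol.

2870 mol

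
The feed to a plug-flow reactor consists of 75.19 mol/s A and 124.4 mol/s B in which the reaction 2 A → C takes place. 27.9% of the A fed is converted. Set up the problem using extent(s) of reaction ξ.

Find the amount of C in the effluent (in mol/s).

10.5 mol/s

A reacted = 0.279 × 75.19 = 20.98 mol/s; ν_A = −2, so ξ = 20.98/2 = 10.49 mol/s.
Outlet amounts (n = n₀ + ν ξ):
  A: 75.19 − 2(10.49) = 54.21
  C: 0 + 1(10.49) = 10.49
  B: 124.4 (inert)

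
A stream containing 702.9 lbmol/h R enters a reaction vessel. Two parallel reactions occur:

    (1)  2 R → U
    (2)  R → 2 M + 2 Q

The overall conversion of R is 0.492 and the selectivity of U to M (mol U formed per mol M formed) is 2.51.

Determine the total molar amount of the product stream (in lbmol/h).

640 lbmol/h

Conversion of R: R consumed = 0.492 × 702.9 = 345.8 lbmol/h = 2ξ₁ + 1ξ₂.
Selectivity: 1ξ₁ / (2ξ₂) = 2.51 → ξ₁ = 5.02 ξ₂.
Substitute: (2·5.02 + 1) ξ₂ = 345.8 → ξ₂ = 31.32 lbmol/h, ξ₁ = 157.3 lbmol/h.
Outlet amounts (n = n₀ + Σ ν·ξ):
  R: 702.9 − 2(157.3) − 1(31.32) = 357.1
  U: 0 + 1(157.3) = 157.3
  M: 0 + 2(31.32) = 62.65
  Q: 0 + 2(31.32) = 62.65
Total out = 357.1 + 157.3 + 62.65 + 62.65 = 639.6 lbmol/h.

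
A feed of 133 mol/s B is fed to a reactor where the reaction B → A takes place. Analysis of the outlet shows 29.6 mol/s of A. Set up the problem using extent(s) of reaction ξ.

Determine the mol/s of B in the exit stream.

For A: n = n₀ + 1ξ → 29.6 = 0 + 1ξ, giving ξ = 29.6 mol/s.
Outlet amounts (n = n₀ + ν ξ):
  B: 133 − 1(29.6) = 103.4
  A: 0 + 1(29.6) = 29.6

103 mol/s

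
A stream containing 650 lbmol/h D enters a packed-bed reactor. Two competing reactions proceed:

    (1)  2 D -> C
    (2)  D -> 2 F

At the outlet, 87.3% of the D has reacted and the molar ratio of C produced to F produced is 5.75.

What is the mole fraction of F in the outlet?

0.118

Conversion of D: D consumed = 0.873 × 650 = 567.5 lbmol/h = 2ξ₁ + 1ξ₂.
Selectivity: 1ξ₁ / (2ξ₂) = 5.75 → ξ₁ = 11.5 ξ₂.
Substitute: (2·11.5 + 1) ξ₂ = 567.5 → ξ₂ = 23.64 lbmol/h, ξ₁ = 271.9 lbmol/h.
Outlet amounts (n = n₀ + Σ ν·ξ):
  D: 650 − 2(271.9) − 1(23.64) = 82.55
  C: 0 + 1(271.9) = 271.9
  F: 0 + 2(23.64) = 47.29
Total out = 401.7 lbmol/h; y_F = 47.29 / 401.7 = 0.1177.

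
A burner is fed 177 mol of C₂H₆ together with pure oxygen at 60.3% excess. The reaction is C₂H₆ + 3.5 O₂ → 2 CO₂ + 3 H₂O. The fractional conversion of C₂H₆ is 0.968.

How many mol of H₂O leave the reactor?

514 mol

Stoichiometric O₂ = 3.5 × 177 = 619.5 mol; O₂ fed = 619.5 × 1.603 = 993.1 mol.
Fuel reacted = 0.968 × 177 → ξ = 171.3 mol.
Outlet (n = n₀ + ν ξ):
  C₂H₆: 177 − 1(171.3) = 5.664
  O₂: 993.1 − 3.5(171.3) = 393.4
  CO₂: 0 + 2(171.3) = 342.7
  H₂O: 0 + 3(171.3) = 514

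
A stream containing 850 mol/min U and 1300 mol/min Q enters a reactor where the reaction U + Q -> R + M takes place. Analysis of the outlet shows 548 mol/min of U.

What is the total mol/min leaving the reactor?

2150 mol/min

For U: n = n₀ − 1ξ → 548 = 850 − 1ξ, giving ξ = 302 mol/min.
Outlet amounts (n = n₀ + ν ξ):
  U: 850 − 1(302) = 548
  Q: 1300 − 1(302) = 998
  R: 0 + 1(302) = 302
  M: 0 + 1(302) = 302
Total out = 548 + 998 + 302 + 302 = 2150 mol/min.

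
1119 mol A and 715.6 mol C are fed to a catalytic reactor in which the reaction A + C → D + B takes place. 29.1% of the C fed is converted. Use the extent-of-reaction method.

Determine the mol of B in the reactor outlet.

C reacted = 0.291 × 715.6 = 208.2 mol; ν_C = −1, so ξ = 208.2/1 = 208.2 mol.
Outlet amounts (n = n₀ + ν ξ):
  A: 1119 − 1(208.2) = 910.8
  C: 715.6 − 1(208.2) = 507.4
  D: 0 + 1(208.2) = 208.2
  B: 0 + 1(208.2) = 208.2

208 mol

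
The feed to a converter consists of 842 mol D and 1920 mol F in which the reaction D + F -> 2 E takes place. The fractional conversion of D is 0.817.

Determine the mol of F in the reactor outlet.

1230 mol

D reacted = 0.817 × 842 = 687.9 mol; ν_D = −1, so ξ = 687.9/1 = 687.9 mol.
Outlet amounts (n = n₀ + ν ξ):
  D: 842 − 1(687.9) = 154.1
  F: 1920 − 1(687.9) = 1232
  E: 0 + 2(687.9) = 1376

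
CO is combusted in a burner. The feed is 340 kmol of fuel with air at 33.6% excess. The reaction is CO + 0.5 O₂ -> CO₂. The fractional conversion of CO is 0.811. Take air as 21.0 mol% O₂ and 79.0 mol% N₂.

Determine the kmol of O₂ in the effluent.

89.2 kmol

Stoichiometric O₂ = 0.5 × 340 = 170 kmol; O₂ fed = 170 × 1.336 = 227.1 kmol.
N₂ fed = 227.1 × 79/21 = 854.4 kmol.
Fuel reacted = 0.811 × 340 → ξ = 275.7 kmol.
Outlet (n = n₀ + ν ξ):
  CO: 340 − 1(275.7) = 64.26
  O₂: 227.1 − 0.5(275.7) = 89.25
  N₂: 854.4 (inert)
  CO₂: 0 + 1(275.7) = 275.7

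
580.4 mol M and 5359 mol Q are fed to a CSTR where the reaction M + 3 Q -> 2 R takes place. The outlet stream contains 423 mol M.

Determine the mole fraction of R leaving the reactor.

0.056

For M: n = n₀ − 1ξ → 423 = 580.4 − 1ξ, giving ξ = 157.4 mol.
Outlet amounts (n = n₀ + ν ξ):
  M: 580.4 − 1(157.4) = 423
  Q: 5359 − 3(157.4) = 4887
  R: 0 + 2(157.4) = 314.8
Total out = 5625 mol; y_R = 314.8 / 5625 = 0.05597.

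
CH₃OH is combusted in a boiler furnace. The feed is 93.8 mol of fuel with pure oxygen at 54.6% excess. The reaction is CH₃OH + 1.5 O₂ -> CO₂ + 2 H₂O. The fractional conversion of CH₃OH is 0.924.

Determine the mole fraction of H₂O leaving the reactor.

Stoichiometric O₂ = 1.5 × 93.8 = 140.7 mol; O₂ fed = 140.7 × 1.546 = 217.5 mol.
Fuel reacted = 0.924 × 93.8 → ξ = 86.67 mol.
Outlet (n = n₀ + ν ξ):
  CH₃OH: 93.8 − 1(86.67) = 7.129
  O₂: 217.5 − 1.5(86.67) = 87.52
  CO₂: 0 + 1(86.67) = 86.67
  H₂O: 0 + 2(86.67) = 173.3
Total out = 354.7 mol; y_H₂O = 173.3 / 354.7 = 0.4888.

0.489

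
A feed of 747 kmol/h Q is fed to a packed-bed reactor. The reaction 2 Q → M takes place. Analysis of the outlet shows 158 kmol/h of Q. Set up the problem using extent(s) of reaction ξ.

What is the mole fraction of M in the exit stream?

For Q: n = n₀ − 2ξ → 158 = 747 − 2ξ, giving ξ = 294.5 kmol/h.
Outlet amounts (n = n₀ + ν ξ):
  Q: 747 − 2(294.5) = 158
  M: 0 + 1(294.5) = 294.5
Total out = 452.5 kmol/h; y_M = 294.5 / 452.5 = 0.6508.

0.651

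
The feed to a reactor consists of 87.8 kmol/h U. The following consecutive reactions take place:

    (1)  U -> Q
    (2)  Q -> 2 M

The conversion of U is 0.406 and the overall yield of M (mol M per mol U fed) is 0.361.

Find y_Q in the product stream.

Conversion of U: U consumed = 1ξ₁ = 0.406 × 87.8 → ξ₁ = 35.65 kmol/h.
Yield of M: 2ξ₂ / 87.8 = 0.361 → ξ₂ = 15.85 kmol/h.
Outlet amounts (n = n₀ + Σ ν·ξ):
  U: 87.8 − 1(35.65) = 52.15
  Q: 0 + 1(35.65) − 1(15.85) = 19.8
  M: 0 + 2(15.85) = 31.7
Total out = 103.6 kmol/h; y_Q = 19.8 / 103.6 = 0.191.

0.191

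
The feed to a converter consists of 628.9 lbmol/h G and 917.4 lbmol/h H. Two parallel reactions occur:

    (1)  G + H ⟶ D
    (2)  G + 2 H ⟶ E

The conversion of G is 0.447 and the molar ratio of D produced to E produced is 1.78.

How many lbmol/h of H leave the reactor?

535 lbmol/h

Conversion of G: G consumed = 0.447 × 628.9 = 281.1 lbmol/h = 1ξ₁ + 1ξ₂.
Selectivity: 1ξ₁ / (1ξ₂) = 1.78 → ξ₁ = 1.78 ξ₂.
Substitute: (1·1.78 + 1) ξ₂ = 281.1 → ξ₂ = 101.1 lbmol/h, ξ₁ = 180 lbmol/h.
Outlet amounts (n = n₀ + Σ ν·ξ):
  G: 628.9 − 1(180) − 1(101.1) = 347.8
  H: 917.4 − 1(180) − 2(101.1) = 535.2
  D: 0 + 1(180) = 180
  E: 0 + 1(101.1) = 101.1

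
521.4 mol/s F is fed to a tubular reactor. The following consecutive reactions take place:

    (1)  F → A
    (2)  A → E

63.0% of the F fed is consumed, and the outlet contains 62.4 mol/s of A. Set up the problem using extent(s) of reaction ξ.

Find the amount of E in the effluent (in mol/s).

266 mol/s

Conversion of F: F consumed = 1ξ₁ = 0.63 × 521.4 → ξ₁ = 328.5 mol/s.
A balance: n_A = 0 + 1ξ₁ − 1ξ₂ = 62.4 → ξ₂ = (1·328.5 − 62.4)/1 = 266.1 mol/s.
Outlet amounts (n = n₀ + Σ ν·ξ):
  F: 521.4 − 1(328.5) = 192.9
  A: 0 + 1(328.5) − 1(266.1) = 62.4
  E: 0 + 1(266.1) = 266.1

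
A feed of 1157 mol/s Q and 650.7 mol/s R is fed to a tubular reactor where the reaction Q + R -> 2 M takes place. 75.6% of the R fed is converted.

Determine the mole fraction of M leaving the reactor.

R reacted = 0.756 × 650.7 = 491.9 mol/s; ν_R = −1, so ξ = 491.9/1 = 491.9 mol/s.
Outlet amounts (n = n₀ + ν ξ):
  Q: 1157 − 1(491.9) = 665.1
  R: 650.7 − 1(491.9) = 158.8
  M: 0 + 2(491.9) = 983.9
Total out = 1808 mol/s; y_M = 983.9 / 1808 = 0.5443.

0.544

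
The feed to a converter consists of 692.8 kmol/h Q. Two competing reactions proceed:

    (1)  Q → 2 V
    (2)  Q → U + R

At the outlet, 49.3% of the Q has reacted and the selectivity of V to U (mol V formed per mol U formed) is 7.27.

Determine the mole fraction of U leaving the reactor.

0.0712

Conversion of Q: Q consumed = 0.493 × 692.8 = 341.6 kmol/h = 1ξ₁ + 1ξ₂.
Selectivity: 2ξ₁ / (1ξ₂) = 7.27 → ξ₁ = 3.635 ξ₂.
Substitute: (1·3.635 + 1) ξ₂ = 341.6 → ξ₂ = 73.69 kmol/h, ξ₁ = 267.9 kmol/h.
Outlet amounts (n = n₀ + Σ ν·ξ):
  Q: 692.8 − 1(267.9) − 1(73.69) = 351.2
  V: 0 + 2(267.9) = 535.7
  U: 0 + 1(73.69) = 73.69
  R: 0 + 1(73.69) = 73.69
Total out = 1034 kmol/h; y_U = 73.69 / 1034 = 0.07124.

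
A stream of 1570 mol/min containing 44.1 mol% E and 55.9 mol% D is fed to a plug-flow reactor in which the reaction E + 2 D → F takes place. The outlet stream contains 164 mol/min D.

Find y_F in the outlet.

For D: n = n₀ − 2ξ → 164 = 877.6 − 2ξ, giving ξ = 356.8 mol/min.
Outlet amounts (n = n₀ + ν ξ):
  E: 692.4 − 1(356.8) = 335.6
  D: 877.6 − 2(356.8) = 164
  F: 0 + 1(356.8) = 356.8
Total out = 856.4 mol/min; y_F = 356.8 / 856.4 = 0.4167.

0.417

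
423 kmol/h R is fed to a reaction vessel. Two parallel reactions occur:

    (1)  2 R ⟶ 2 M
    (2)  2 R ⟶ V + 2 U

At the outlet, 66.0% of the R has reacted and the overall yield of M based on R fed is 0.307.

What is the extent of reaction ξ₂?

ξ₂ = 74.7 kmol/h

Yield of M: 2ξ₁ / 423 = 0.307 → ξ₁ = 64.93 kmol/h.
Conversion of R: 2ξ₁ + 2ξ₂ = 0.66 × 423 = 279.2 → ξ₂ = 74.66 kmol/h.
Outlet amounts (n = n₀ + Σ ν·ξ):
  R: 423 − 2(64.93) − 2(74.66) = 143.8
  M: 0 + 2(64.93) = 129.9
  V: 0 + 1(74.66) = 74.66
  U: 0 + 2(74.66) = 149.3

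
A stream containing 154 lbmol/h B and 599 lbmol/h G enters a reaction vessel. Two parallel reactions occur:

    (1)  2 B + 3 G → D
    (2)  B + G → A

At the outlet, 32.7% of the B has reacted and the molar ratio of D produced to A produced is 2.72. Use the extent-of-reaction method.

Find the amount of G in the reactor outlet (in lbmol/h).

Conversion of B: B consumed = 0.327 × 154 = 50.36 lbmol/h = 2ξ₁ + 1ξ₂.
Selectivity: 1ξ₁ / (1ξ₂) = 2.72 → ξ₁ = 2.72 ξ₂.
Substitute: (2·2.72 + 1) ξ₂ = 50.36 → ξ₂ = 7.82 lbmol/h, ξ₁ = 21.27 lbmol/h.
Outlet amounts (n = n₀ + Σ ν·ξ):
  B: 154 − 2(21.27) − 1(7.82) = 103.6
  G: 599 − 3(21.27) − 1(7.82) = 527.4
  D: 0 + 1(21.27) = 21.27
  A: 0 + 1(7.82) = 7.82

527 lbmol/h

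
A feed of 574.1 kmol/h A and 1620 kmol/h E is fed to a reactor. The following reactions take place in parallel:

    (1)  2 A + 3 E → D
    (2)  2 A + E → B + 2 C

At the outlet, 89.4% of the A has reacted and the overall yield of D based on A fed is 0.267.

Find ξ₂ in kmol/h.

Yield of D: 1ξ₁ / 574.1 = 0.267 → ξ₁ = 153.3 kmol/h.
Conversion of A: 2ξ₁ + 2ξ₂ = 0.894 × 574.1 = 513.2 → ξ₂ = 103.3 kmol/h.
Outlet amounts (n = n₀ + Σ ν·ξ):
  A: 574.1 − 2(153.3) − 2(103.3) = 60.85
  E: 1620 − 3(153.3) − 1(103.3) = 1057
  D: 0 + 1(153.3) = 153.3
  B: 0 + 1(103.3) = 103.3
  C: 0 + 2(103.3) = 206.7

ξ₂ = 103 kmol/h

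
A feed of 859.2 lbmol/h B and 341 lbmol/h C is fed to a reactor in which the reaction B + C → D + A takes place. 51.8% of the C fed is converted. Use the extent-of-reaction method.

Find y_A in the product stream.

C reacted = 0.518 × 341 = 176.6 lbmol/h; ν_C = −1, so ξ = 176.6/1 = 176.6 lbmol/h.
Outlet amounts (n = n₀ + ν ξ):
  B: 859.2 − 1(176.6) = 682.6
  C: 341 − 1(176.6) = 164.4
  D: 0 + 1(176.6) = 176.6
  A: 0 + 1(176.6) = 176.6
Total out = 1200 lbmol/h; y_A = 176.6 / 1200 = 0.1472.

0.147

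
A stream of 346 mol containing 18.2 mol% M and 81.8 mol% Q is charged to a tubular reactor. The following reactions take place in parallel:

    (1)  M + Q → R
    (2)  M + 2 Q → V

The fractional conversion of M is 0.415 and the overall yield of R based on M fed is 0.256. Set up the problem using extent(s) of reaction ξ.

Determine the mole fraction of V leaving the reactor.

Yield of R: 1ξ₁ / 62.97 = 0.256 → ξ₁ = 16.12 mol.
Conversion of M: 1ξ₁ + 1ξ₂ = 0.415 × 62.97 = 26.13 → ξ₂ = 10.01 mol.
Outlet amounts (n = n₀ + Σ ν·ξ):
  M: 62.97 − 1(16.12) − 1(10.01) = 36.84
  Q: 283 − 1(16.12) − 2(10.01) = 246.9
  R: 0 + 1(16.12) = 16.12
  V: 0 + 1(10.01) = 10.01
Total out = 309.9 mol; y_V = 10.01 / 309.9 = 0.03231.

0.0323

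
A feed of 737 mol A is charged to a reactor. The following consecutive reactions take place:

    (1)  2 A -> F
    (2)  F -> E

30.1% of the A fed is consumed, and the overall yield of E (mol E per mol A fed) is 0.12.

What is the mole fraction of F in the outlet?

Conversion of A: A consumed = 2ξ₁ = 0.301 × 737 → ξ₁ = 110.9 mol.
Yield of E: 1ξ₂ / 737 = 0.12 → ξ₂ = 88.44 mol.
Outlet amounts (n = n₀ + Σ ν·ξ):
  A: 737 − 2(110.9) = 515.2
  F: 0 + 1(110.9) − 1(88.44) = 22.48
  E: 0 + 1(88.44) = 88.44
Total out = 626.1 mol; y_F = 22.48 / 626.1 = 0.0359.

0.0359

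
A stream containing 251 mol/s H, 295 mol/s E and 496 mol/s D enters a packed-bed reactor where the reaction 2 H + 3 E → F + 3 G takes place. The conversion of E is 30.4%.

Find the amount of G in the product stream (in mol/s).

89.7 mol/s

E reacted = 0.304 × 295 = 89.68 mol/s; ν_E = −3, so ξ = 89.68/3 = 29.89 mol/s.
Outlet amounts (n = n₀ + ν ξ):
  H: 251 − 2(29.89) = 191.2
  E: 295 − 3(29.89) = 205.3
  F: 0 + 1(29.89) = 29.89
  G: 0 + 3(29.89) = 89.68
  D: 496 (inert)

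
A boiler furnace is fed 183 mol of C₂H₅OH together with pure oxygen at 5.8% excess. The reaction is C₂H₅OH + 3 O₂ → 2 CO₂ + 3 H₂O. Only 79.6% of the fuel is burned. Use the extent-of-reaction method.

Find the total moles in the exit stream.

910 mol

Stoichiometric O₂ = 3 × 183 = 549 mol; O₂ fed = 549 × 1.058 = 580.8 mol.
Fuel reacted = 0.796 × 183 → ξ = 145.7 mol.
Outlet (n = n₀ + ν ξ):
  C₂H₅OH: 183 − 1(145.7) = 37.33
  O₂: 580.8 − 3(145.7) = 143.8
  CO₂: 0 + 2(145.7) = 291.3
  H₂O: 0 + 3(145.7) = 437
Total out = 37.33 + 143.8 + 291.3 + 437 = 909.5 mol.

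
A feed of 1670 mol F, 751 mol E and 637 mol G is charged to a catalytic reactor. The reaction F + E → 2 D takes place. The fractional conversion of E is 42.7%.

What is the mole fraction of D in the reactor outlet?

0.21

E reacted = 0.427 × 751 = 320.7 mol; ν_E = −1, so ξ = 320.7/1 = 320.7 mol.
Outlet amounts (n = n₀ + ν ξ):
  F: 1670 − 1(320.7) = 1349
  E: 751 − 1(320.7) = 430.3
  D: 0 + 2(320.7) = 641.4
  G: 637 (inert)
Total out = 3058 mol; y_D = 641.4 / 3058 = 0.2097.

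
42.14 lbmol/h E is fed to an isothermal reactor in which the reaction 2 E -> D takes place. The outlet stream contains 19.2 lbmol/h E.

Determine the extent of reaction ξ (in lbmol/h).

For E: n = n₀ − 2ξ → 19.2 = 42.14 − 2ξ, giving ξ = 11.47 lbmol/h.
Outlet amounts (n = n₀ + ν ξ):
  E: 42.14 − 2(11.47) = 19.2
  D: 0 + 1(11.47) = 11.47

ξ = 11.5 lbmol/h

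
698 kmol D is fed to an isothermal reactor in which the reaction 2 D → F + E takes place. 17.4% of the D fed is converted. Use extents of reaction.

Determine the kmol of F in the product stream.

D reacted = 0.174 × 698 = 121.5 kmol; ν_D = −2, so ξ = 121.5/2 = 60.73 kmol.
Outlet amounts (n = n₀ + ν ξ):
  D: 698 − 2(60.73) = 576.5
  F: 0 + 1(60.73) = 60.73
  E: 0 + 1(60.73) = 60.73

60.7 kmol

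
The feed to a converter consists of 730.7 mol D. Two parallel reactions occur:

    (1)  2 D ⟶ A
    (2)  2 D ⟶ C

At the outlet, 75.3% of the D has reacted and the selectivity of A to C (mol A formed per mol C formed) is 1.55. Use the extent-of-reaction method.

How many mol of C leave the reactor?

108 mol

Conversion of D: D consumed = 0.753 × 730.7 = 550.2 mol = 2ξ₁ + 2ξ₂.
Selectivity: 1ξ₁ / (1ξ₂) = 1.55 → ξ₁ = 1.55 ξ₂.
Substitute: (2·1.55 + 2) ξ₂ = 550.2 → ξ₂ = 107.9 mol, ξ₁ = 167.2 mol.
Outlet amounts (n = n₀ + Σ ν·ξ):
  D: 730.7 − 2(167.2) − 2(107.9) = 180.5
  A: 0 + 1(167.2) = 167.2
  C: 0 + 1(107.9) = 107.9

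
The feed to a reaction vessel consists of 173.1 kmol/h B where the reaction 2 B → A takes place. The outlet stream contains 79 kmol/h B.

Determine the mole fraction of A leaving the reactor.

For B: n = n₀ − 2ξ → 79 = 173.1 − 2ξ, giving ξ = 47.05 kmol/h.
Outlet amounts (n = n₀ + ν ξ):
  B: 173.1 − 2(47.05) = 79
  A: 0 + 1(47.05) = 47.05
Total out = 126 kmol/h; y_A = 47.05 / 126 = 0.3733.

0.373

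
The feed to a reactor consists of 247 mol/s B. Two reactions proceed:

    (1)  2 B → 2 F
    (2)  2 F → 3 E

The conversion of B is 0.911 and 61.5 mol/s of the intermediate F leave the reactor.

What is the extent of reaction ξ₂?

ξ₂ = 81.8 mol/s

Conversion of B: B consumed = 2ξ₁ = 0.911 × 247 → ξ₁ = 112.5 mol/s.
F balance: n_F = 0 + 2ξ₁ − 2ξ₂ = 61.5 → ξ₂ = (2·112.5 − 61.5)/2 = 81.76 mol/s.
Outlet amounts (n = n₀ + Σ ν·ξ):
  B: 247 − 2(112.5) = 21.98
  F: 0 + 2(112.5) − 2(81.76) = 61.5
  E: 0 + 3(81.76) = 245.3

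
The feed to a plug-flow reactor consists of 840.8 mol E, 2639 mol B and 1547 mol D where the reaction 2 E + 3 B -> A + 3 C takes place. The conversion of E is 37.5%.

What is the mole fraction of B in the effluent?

E reacted = 0.375 × 840.8 = 315.3 mol; ν_E = −2, so ξ = 315.3/2 = 157.6 mol.
Outlet amounts (n = n₀ + ν ξ):
  E: 840.8 − 2(157.6) = 525.5
  B: 2639 − 3(157.6) = 2166
  A: 0 + 1(157.6) = 157.6
  C: 0 + 3(157.6) = 472.9
  D: 1547 (inert)
Total out = 4869 mol; y_B = 2166 / 4869 = 0.4449.

0.445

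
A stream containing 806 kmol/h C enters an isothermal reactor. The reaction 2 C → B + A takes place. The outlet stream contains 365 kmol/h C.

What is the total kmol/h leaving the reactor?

For C: n = n₀ − 2ξ → 365 = 806 − 2ξ, giving ξ = 220.5 kmol/h.
Outlet amounts (n = n₀ + ν ξ):
  C: 806 − 2(220.5) = 365
  B: 0 + 1(220.5) = 220.5
  A: 0 + 1(220.5) = 220.5
Total out = 365 + 220.5 + 220.5 = 806 kmol/h.

806 kmol/h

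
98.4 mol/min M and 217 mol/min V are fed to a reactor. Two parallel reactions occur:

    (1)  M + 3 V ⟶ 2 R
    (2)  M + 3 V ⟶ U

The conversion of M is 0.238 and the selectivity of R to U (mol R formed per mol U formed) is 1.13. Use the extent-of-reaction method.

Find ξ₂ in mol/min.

ξ₂ = 15 mol/min

Conversion of M: M consumed = 0.238 × 98.4 = 23.42 mol/min = 1ξ₁ + 1ξ₂.
Selectivity: 2ξ₁ / (1ξ₂) = 1.13 → ξ₁ = 0.565 ξ₂.
Substitute: (1·0.565 + 1) ξ₂ = 23.42 → ξ₂ = 14.96 mol/min, ξ₁ = 8.455 mol/min.
Outlet amounts (n = n₀ + Σ ν·ξ):
  M: 98.4 − 1(8.455) − 1(14.96) = 74.98
  V: 217 − 3(8.455) − 3(14.96) = 146.7
  R: 0 + 2(8.455) = 16.91
  U: 0 + 1(14.96) = 14.96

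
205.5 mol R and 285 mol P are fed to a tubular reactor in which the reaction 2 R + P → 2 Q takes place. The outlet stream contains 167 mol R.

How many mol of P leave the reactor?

266 mol

For R: n = n₀ − 2ξ → 167 = 205.5 − 2ξ, giving ξ = 19.25 mol.
Outlet amounts (n = n₀ + ν ξ):
  R: 205.5 − 2(19.25) = 167
  P: 285 − 1(19.25) = 265.8
  Q: 0 + 2(19.25) = 38.5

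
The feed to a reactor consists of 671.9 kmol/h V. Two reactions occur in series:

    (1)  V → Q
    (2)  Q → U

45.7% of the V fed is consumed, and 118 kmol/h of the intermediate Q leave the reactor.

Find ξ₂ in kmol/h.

Conversion of V: V consumed = 1ξ₁ = 0.457 × 671.9 → ξ₁ = 307.1 kmol/h.
Q balance: n_Q = 0 + 1ξ₁ − 1ξ₂ = 118 → ξ₂ = (1·307.1 − 118)/1 = 189.1 kmol/h.
Outlet amounts (n = n₀ + Σ ν·ξ):
  V: 671.9 − 1(307.1) = 364.8
  Q: 0 + 1(307.1) − 1(189.1) = 118
  U: 0 + 1(189.1) = 189.1

ξ₂ = 189 kmol/h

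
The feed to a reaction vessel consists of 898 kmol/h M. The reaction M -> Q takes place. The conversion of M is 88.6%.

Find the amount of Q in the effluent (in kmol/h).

796 kmol/h

M reacted = 0.886 × 898 = 795.6 kmol/h; ν_M = −1, so ξ = 795.6/1 = 795.6 kmol/h.
Outlet amounts (n = n₀ + ν ξ):
  M: 898 − 1(795.6) = 102.4
  Q: 0 + 1(795.6) = 795.6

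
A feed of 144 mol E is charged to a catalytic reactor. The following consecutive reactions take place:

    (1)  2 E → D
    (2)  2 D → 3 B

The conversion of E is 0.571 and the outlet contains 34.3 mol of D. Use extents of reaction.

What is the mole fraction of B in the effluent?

Conversion of E: E consumed = 2ξ₁ = 0.571 × 144 → ξ₁ = 41.11 mol.
D balance: n_D = 0 + 1ξ₁ − 2ξ₂ = 34.3 → ξ₂ = (1·41.11 − 34.3)/2 = 3.406 mol.
Outlet amounts (n = n₀ + Σ ν·ξ):
  E: 144 − 2(41.11) = 61.78
  D: 0 + 1(41.11) − 2(3.406) = 34.3
  B: 0 + 3(3.406) = 10.22
Total out = 106.3 mol; y_B = 10.22 / 106.3 = 0.09613.

0.0961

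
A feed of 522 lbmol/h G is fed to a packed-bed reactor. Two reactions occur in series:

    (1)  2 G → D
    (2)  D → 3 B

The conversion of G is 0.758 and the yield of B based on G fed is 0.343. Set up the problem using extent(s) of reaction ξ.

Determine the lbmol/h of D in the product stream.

138 lbmol/h

Conversion of G: G consumed = 2ξ₁ = 0.758 × 522 → ξ₁ = 197.8 lbmol/h.
Yield of B: 3ξ₂ / 522 = 0.343 → ξ₂ = 59.68 lbmol/h.
Outlet amounts (n = n₀ + Σ ν·ξ):
  G: 522 − 2(197.8) = 126.3
  D: 0 + 1(197.8) − 1(59.68) = 138.2
  B: 0 + 3(59.68) = 179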